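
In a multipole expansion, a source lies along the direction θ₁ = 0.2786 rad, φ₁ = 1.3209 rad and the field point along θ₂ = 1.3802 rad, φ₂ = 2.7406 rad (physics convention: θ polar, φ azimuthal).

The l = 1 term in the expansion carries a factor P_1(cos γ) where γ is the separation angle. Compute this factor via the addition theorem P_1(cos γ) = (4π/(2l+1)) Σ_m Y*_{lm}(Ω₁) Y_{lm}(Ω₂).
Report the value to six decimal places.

0.222785

Summing Y*_{l m}(θ₁,φ₁)·Y_{l m}(θ₂,φ₂) over m ∈ [−1, 1]; prefactor 4π/(2·1+1) = 4.188790:
  term(m=-1) = (0.004852, -0.031865)   from Y*(Ω₁)=(0.023497, 0.092063), Y(Ω₂)=(-0.312327, -0.132415)
  term(m=+0) = (0.043483, 0.000000)   from Y*(Ω₁)=(0.469763, -0.000000), Y(Ω₂)=(0.092563, 0.000000)
  term(m=+1) = (0.004852, 0.031865)   from Y*(Ω₁)=(-0.023497, 0.092063), Y(Ω₂)=(0.312327, -0.132415)
Σ over m = (0.053186, 0.000000); ×(4π/3) → (0.222785, 0.000000). Real part: 0.222785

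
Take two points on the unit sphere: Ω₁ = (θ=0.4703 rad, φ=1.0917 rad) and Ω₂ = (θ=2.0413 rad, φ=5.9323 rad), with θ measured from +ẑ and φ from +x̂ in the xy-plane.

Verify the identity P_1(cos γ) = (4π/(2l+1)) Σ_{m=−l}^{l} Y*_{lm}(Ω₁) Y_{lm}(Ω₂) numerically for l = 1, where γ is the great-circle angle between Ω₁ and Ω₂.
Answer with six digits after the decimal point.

Addition theorem: P_1(cos γ) = (4π/3) Σ_m Y*_{lm}(Ω₁) Y_{lm}(Ω₂), m = −1…1:
  term(m=-1) = 0.00616 + 0.04782j   from Y*(Ω₁)=0.07217 + 0.13893j, Y(Ω₂)=0.28919 + 0.10585j
  term(m=+0) = -0.09648 + 0.00000j   from Y*(Ω₁)=0.43556 + 0.00000j, Y(Ω₂)=-0.22150 + 0.00000j
  term(m=+1) = 0.00616 - 0.04782j   from Y*(Ω₁)=-0.07217 + 0.13893j, Y(Ω₂)=-0.28919 + 0.10585j
Σ over m = -0.08415 + 0.00000j; ×(4π/3) → -0.35247 + 0.00000j. Real part: -0.352473

-0.352473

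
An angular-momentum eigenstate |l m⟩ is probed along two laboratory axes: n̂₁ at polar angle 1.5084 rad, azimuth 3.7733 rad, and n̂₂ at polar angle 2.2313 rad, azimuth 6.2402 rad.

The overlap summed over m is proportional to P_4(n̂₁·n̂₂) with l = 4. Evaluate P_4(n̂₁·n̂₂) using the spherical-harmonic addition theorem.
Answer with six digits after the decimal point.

Term-by-term m-sum for l=4 (normalisation 4π/9 = 1.396263):
  m=-4: (-0.358704, 0.253256) × (0.169553, 0.029444) = (-0.068276, 0.032379)  (running Σ = (-0.068276, 0.032379))
  m=-3: (0.024727, -0.073549) × (-0.375019, -0.048631) = (-0.012850, 0.026380)  (running Σ = (-0.081126, 0.058759))
  m=-2: (-0.098077, -0.308960) × (0.339774, 0.029283) = (-0.024277, -0.107848)  (running Σ = (-0.105403, -0.049090))
  m=-1: (0.070635, 0.051686) × (0.083627, 0.003597) = (0.005721, 0.004576)  (running Σ = (-0.099682, -0.044514))
  m=0: (0.305073, -0.000000) × (-0.352616, 0.000000) = (-0.107574, 0.000000)  (running Σ = (-0.207255, -0.044514))
  m=1: (-0.070635, 0.051686) × (-0.083627, 0.003597) = (0.005721, -0.004576)  (running Σ = (-0.201534, -0.049090))
  m=2: (-0.098077, 0.308960) × (0.339774, -0.029283) = (-0.024277, 0.107848)  (running Σ = (-0.225811, 0.058759))
  m=3: (-0.024727, -0.073549) × (0.375019, -0.048631) = (-0.012850, -0.026380)  (running Σ = (-0.238661, 0.032379))
  m=4: (-0.358704, -0.253256) × (0.169553, -0.029444) = (-0.068276, -0.032379)  (running Σ = (-0.306937, -0.000000))
Σ over m = (-0.306937, -0.000000); ×(4π/9) → (-0.428565, -0.000000). Real part: -0.428565

-0.428565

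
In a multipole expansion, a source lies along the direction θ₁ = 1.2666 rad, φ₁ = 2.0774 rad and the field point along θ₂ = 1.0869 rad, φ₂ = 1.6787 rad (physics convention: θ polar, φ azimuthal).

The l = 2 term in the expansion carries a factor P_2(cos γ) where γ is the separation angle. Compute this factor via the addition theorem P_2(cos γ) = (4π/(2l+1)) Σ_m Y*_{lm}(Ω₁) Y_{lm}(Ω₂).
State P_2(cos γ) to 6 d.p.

0.763140

Term-by-term m-sum for l=2 (normalisation 4π/5 = 2.513274):
  m=-2: -0.186056-0.298361i × -0.295648+0.064812i = +0.074345+0.076151i  (running Σ = +0.074345+0.076151i)
  m=-1: -0.107122+0.193045i × -0.034263-0.316299i = +0.064730+0.027268i  (running Σ = +0.139075+0.103419i)
  m=0: -0.230504-0.000000i × -0.110601+0.000000i = +0.025494+0.000000i  (running Σ = +0.164569+0.103419i)
  m=1: +0.107122+0.193045i × +0.034263-0.316299i = +0.064730-0.027268i  (running Σ = +0.229299+0.076151i)
  m=2: -0.186056+0.298361i × -0.295648-0.064812i = +0.074345-0.076151i  (running Σ = +0.303644-0.000000i)
Σ over m = +0.303644-0.000000i; ×(4π/5) → +0.763140-0.000000i. Real part: 0.763140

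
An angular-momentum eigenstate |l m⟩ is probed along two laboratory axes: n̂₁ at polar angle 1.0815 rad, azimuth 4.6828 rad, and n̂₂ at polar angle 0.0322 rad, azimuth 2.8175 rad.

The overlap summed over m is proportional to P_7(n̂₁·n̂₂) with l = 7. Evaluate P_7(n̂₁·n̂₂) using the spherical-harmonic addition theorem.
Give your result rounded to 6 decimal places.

Addition theorem: P_7(cos γ) = (4π/15) Σ_m Y*_{lm}(Ω₁) Y_{lm}(Ω₂), m = −7…7:
  term(m=-7) = (0.000000, 0.000000)   from Y*(Ω₁)=(0.042923, 0.204262), Y(Ω₂)=(0.000000, -0.000000)
  term(m=-6) = (0.000000, -0.000000)   from Y*(Ω₁)=(-0.409319, 0.073441), Y(Ω₂)=(-0.000000, 0.000000)
  term(m=-5) = (-0.000000, 0.000000)   from Y*(Ω₁)=(-0.054240, -0.363947), Y(Ω₂)=(0.000000, -0.000000)
  term(m=-4) = (-0.000000, -0.000000)   from Y*(Ω₁)=(-0.026661, 0.003170), Y(Ω₂)=(0.000002, 0.000008)
  term(m=-3) = (-0.000080, 0.000065)   from Y*(Ω₁)=(-0.031035, -0.348702), Y(Ω₂)=(-0.000166, -0.000243)
  term(m=-2) = (0.000857, 0.000573)   from Y*(Ω₁)=(0.132757, -0.007865), Y(Ω₂)=(0.006178, 0.004679)
  term(m=-1) = (-0.011317, 0.037309)   from Y*(Ω₁)=(-0.008826, -0.298188), Y(Ω₂)=(-0.123886, -0.041618)
  term(m=+0) = (0.186329, 0.000000)   from Y*(Ω₁)=(0.173048, -0.000000), Y(Ω₂)=(1.076746, 0.000000)
  term(m=+1) = (-0.011317, -0.037309)   from Y*(Ω₁)=(0.008826, -0.298188), Y(Ω₂)=(0.123886, -0.041618)
  term(m=+2) = (0.000857, -0.000573)   from Y*(Ω₁)=(0.132757, 0.007865), Y(Ω₂)=(0.006178, -0.004679)
  term(m=+3) = (-0.000080, -0.000065)   from Y*(Ω₁)=(0.031035, -0.348702), Y(Ω₂)=(0.000166, -0.000243)
  term(m=+4) = (-0.000000, 0.000000)   from Y*(Ω₁)=(-0.026661, -0.003170), Y(Ω₂)=(0.000002, -0.000008)
  term(m=+5) = (-0.000000, -0.000000)   from Y*(Ω₁)=(0.054240, -0.363947), Y(Ω₂)=(-0.000000, -0.000000)
  term(m=+6) = (0.000000, 0.000000)   from Y*(Ω₁)=(-0.409319, -0.073441), Y(Ω₂)=(-0.000000, -0.000000)
  term(m=+7) = (0.000000, -0.000000)   from Y*(Ω₁)=(-0.042923, 0.204262), Y(Ω₂)=(-0.000000, -0.000000)
Total Σ_m = (0.165250, 0.000000). Multiply by 0.837758: (0.138440, 0.000000). P_7(cos γ) = 0.138440

0.138440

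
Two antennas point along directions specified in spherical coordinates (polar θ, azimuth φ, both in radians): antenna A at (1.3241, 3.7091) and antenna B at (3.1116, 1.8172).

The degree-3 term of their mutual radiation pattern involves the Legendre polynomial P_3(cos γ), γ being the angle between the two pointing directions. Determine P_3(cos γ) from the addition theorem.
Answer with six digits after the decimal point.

Addition theorem: P_3(cos γ) = (4π/7) Σ_m Y*_{lm}(Ω₁) Y_{lm}(Ω₂), m = −3…3:
  term(m=-3) = +0.000004-0.000002i   from Y*(Ω₁)=+0.049972-0.377168i, Y(Ω₂)=+0.000008+0.000008i
  term(m=-2) = +0.000173+0.000129i   from Y*(Ω₁)=+0.099066+0.212754i, Y(Ω₂)=+0.000809-0.000435i
  term(m=-1) = +0.002688-0.008082i   from Y*(Ω₁)=+0.185471+0.118230i, Y(Ω₂)=-0.009445-0.037553i
  term(m=+0) = +0.183270+0.000000i   from Y*(Ω₁)=-0.246218-0.000000i, Y(Ω₂)=-0.744340+0.000000i
  term(m=+1) = +0.002688+0.008082i   from Y*(Ω₁)=-0.185471+0.118230i, Y(Ω₂)=+0.009445-0.037553i
  term(m=+2) = +0.000173-0.000129i   from Y*(Ω₁)=+0.099066-0.212754i, Y(Ω₂)=+0.000809+0.000435i
  term(m=+3) = +0.000004+0.000002i   from Y*(Ω₁)=-0.049972-0.377168i, Y(Ω₂)=-0.000008+0.000008i
Accumulated sum +0.188999-0.000000i; after 4π/(2l+1) scaling, +0.339290-0.000000i ⇒ P_3 = 0.339290

0.339290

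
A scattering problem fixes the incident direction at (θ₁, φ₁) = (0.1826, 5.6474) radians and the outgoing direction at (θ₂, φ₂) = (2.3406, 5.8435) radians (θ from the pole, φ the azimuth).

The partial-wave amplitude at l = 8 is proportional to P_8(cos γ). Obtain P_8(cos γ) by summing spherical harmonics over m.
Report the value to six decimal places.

0.092659

Expand P_8 via completeness: Σ_{m} conj(Y_{8,m}) at Ω₁ times Y_{8,m} at Ω₂ —
  m=-8: Y*=+0.000000+0.000001i  Y=-0.033881-0.013371i  product +0.000000-0.000000i
  m=-7: Y*=-0.000003+0.000013i  Y=+0.140936-0.009003i  product -0.000000+0.000002i
  m=-6: Y*=-0.000143+0.000114i  Y=-0.283168+0.155978i  product +0.000023-0.000054i
  m=-5: Y*=-0.001815+0.000068i  Y=+0.270634-0.373036i  product -0.000466+0.000695i
  m=-4: Y*=-0.011135-0.007593i  Y=-0.061459+0.323145i  product +0.003138-0.003132i
  m=-3: Y*=-0.024335-0.069554i  Y=+0.024847+0.096608i  product +0.006115-0.004079i
  m=-2: Y*=+0.083090-0.269346i  Y=-0.245515-0.296610i  product -0.100291+0.041483i
  m=-1: Y*=+0.529619-0.390866i  Y=+0.073811+0.034721i  product +0.052663-0.010462i
  m=+0: Y*=+0.562264-0.000000i  Y=+0.361018+0.000000i  product +0.202987+0.000000i
  m=+1: Y*=-0.529619-0.390866i  Y=-0.073811+0.034721i  product +0.052663+0.010462i
  m=+2: Y*=+0.083090+0.269346i  Y=-0.245515+0.296610i  product -0.100291-0.041483i
  m=+3: Y*=+0.024335-0.069554i  Y=-0.024847+0.096608i  product +0.006115+0.004079i
  m=+4: Y*=-0.011135+0.007593i  Y=-0.061459-0.323145i  product +0.003138+0.003132i
  m=+5: Y*=+0.001815+0.000068i  Y=-0.270634-0.373036i  product -0.000466-0.000695i
  m=+6: Y*=-0.000143-0.000114i  Y=-0.283168-0.155978i  product +0.000023+0.000054i
  m=+7: Y*=+0.000003+0.000013i  Y=-0.140936-0.009003i  product -0.000000-0.000002i
  m=+8: Y*=+0.000000-0.000001i  Y=-0.033881+0.013371i  product +0.000000+0.000000i
Accumulated sum +0.125350-0.000000i; after 4π/(2l+1) scaling, +0.092659-0.000000i ⇒ P_8 = 0.092659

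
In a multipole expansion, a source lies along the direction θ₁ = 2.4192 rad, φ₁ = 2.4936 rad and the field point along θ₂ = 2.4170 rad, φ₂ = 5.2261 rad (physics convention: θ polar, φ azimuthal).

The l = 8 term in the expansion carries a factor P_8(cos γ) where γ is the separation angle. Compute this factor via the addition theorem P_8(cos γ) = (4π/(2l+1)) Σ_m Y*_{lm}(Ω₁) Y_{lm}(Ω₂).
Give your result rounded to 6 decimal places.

Expand P_8 via completeness: Σ_{m} conj(Y_{8,m}) at Ω₁ times Y_{8,m} at Ω₂ —
  m=-8: 0.00855 + 0.01677j × -0.01089 + 0.01582j = -0.00036 - 0.00005j  (running Σ = -0.00036 - 0.00005j)
  m=-7: -0.01500 + 0.08411j × -0.03809 - 0.07797j = 0.00713 - 0.00203j  (running Σ = 0.00677 - 0.00208j)
  m=-6: -0.17183 + 0.15892j × 0.23612 + 0.01402j = -0.04280 + 0.03511j  (running Σ = -0.03603 + 0.03303j)
  m=-5: -0.41751 + 0.04120j × -0.22849 + 0.35410j = 0.08081 - 0.15726j  (running Σ = 0.04478 - 0.12422j)
  m=-4: -0.38356 - 0.23496j × -0.20830 - 0.39618j = -0.01319 + 0.20090j  (running Σ = 0.03158 + 0.07667j)
  m=-3: -0.04978 - 0.12715j × 0.12984 + 0.00385j = -0.00597 - 0.01670j  (running Σ = 0.02561 + 0.05997j)
  m=-2: -0.08533 + 0.30264j × 0.16462 - 0.27254j = 0.06844 + 0.07308j  (running Σ = 0.09404 + 0.13305j)
  m=-1: -0.24171 + 0.18299j × 0.14648 + 0.25961j = -0.08291 - 0.03595j  (running Σ = 0.01113 + 0.09710j)
  m=0: 0.22896 + 0.00000j × 0.23458 + 0.00000j = 0.05371 + 0.00000j  (running Σ = 0.06484 + 0.09710j)
  m=1: 0.24171 + 0.18299j × -0.14648 + 0.25961j = -0.08291 + 0.03595j  (running Σ = -0.01807 + 0.13305j)
  m=2: -0.08533 - 0.30264j × 0.16462 + 0.27254j = 0.06844 - 0.07308j  (running Σ = 0.05036 + 0.05997j)
  m=3: 0.04978 - 0.12715j × -0.12984 + 0.00385j = -0.00597 + 0.01670j  (running Σ = 0.04439 + 0.07667j)
  m=4: -0.38356 + 0.23496j × -0.20830 + 0.39618j = -0.01319 - 0.20090j  (running Σ = 0.03120 - 0.12422j)
  m=5: 0.41751 + 0.04120j × 0.22849 + 0.35410j = 0.08081 + 0.15726j  (running Σ = 0.11200 + 0.03303j)
  m=6: -0.17183 - 0.15892j × 0.23612 - 0.01402j = -0.04280 - 0.03511j  (running Σ = 0.06920 - 0.00208j)
  m=7: 0.01500 + 0.08411j × 0.03809 - 0.07797j = 0.00713 + 0.00203j  (running Σ = 0.07633 - 0.00005j)
  m=8: 0.00855 - 0.01677j × -0.01089 - 0.01582j = -0.00036 + 0.00005j  (running Σ = 0.07597 + 0.00000j)
Total Σ_m = 0.07597 + 0.00000j. Multiply by 0.739198: 0.05616 + 0.00000j. P_8(cos γ) = 0.056159

0.056159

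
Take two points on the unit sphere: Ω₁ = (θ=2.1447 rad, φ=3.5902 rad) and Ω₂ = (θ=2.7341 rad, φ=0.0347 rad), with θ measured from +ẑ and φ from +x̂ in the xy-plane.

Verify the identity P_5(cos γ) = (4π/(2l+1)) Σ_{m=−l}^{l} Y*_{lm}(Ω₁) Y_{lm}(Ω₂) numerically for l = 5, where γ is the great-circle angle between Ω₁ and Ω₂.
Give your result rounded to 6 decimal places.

Addition theorem: P_5(cos γ) = (4π/11) Σ_m Y*_{lm}(Ω₁) Y_{lm}(Ω₂), m = −5…5:
  m=-5: Y*=(0.120725, -0.151682)  Y=(0.004469, -0.000783)  product (0.000421, -0.000772)
  m=-4: Y*=(0.087895, -0.386456)  Y=(-0.032921, 0.004599)  product (-0.001116, 0.013127)
  m=-3: Y*=(-0.075544, -0.330105)  Y=(0.141059, -0.014737)  product (-0.015521, -0.045451)
  m=-2: Y*=(0.046846, 0.058697)  Y=(-0.372722, 0.025909)  product (-0.018981, -0.020664)
  m=-1: Y*=(0.315566, 0.151894)  Y=(0.522681, -0.018144)  product (0.167696, 0.073666)
  m=+0: Y*=(0.010122, -0.000000)  Y=(-0.081464, 0.000000)  product (-0.000825, 0.000000)
  m=+1: Y*=(-0.315566, 0.151894)  Y=(-0.522681, -0.018144)  product (0.167696, -0.073666)
  m=+2: Y*=(0.046846, -0.058697)  Y=(-0.372722, -0.025909)  product (-0.018981, 0.020664)
  m=+3: Y*=(0.075544, -0.330105)  Y=(-0.141059, -0.014737)  product (-0.015521, 0.045451)
  m=+4: Y*=(0.087895, 0.386456)  Y=(-0.032921, -0.004599)  product (-0.001116, -0.013127)
  m=+5: Y*=(-0.120725, -0.151682)  Y=(-0.004469, -0.000783)  product (0.000421, 0.000772)
Total Σ_m = (0.264172, -0.000000). Multiply by 1.142397: (0.301789, -0.000000). P_5(cos γ) = 0.301789

0.301789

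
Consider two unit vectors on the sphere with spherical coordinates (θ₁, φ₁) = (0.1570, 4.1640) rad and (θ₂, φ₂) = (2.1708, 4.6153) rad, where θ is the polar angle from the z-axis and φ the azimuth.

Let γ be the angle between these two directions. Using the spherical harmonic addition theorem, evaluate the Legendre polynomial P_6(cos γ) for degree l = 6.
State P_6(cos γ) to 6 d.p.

Addition theorem: P_6(cos γ) = (4π/13) Σ_m Y*_{lm}(Ω₁) Y_{lm}(Ω₂), m = −6…6:
  [-6]  conj(Y_{6,-6})(Ω₁) = +0.000007-0.000001i ; Y_{6,-6}(Ω₂) = -0.127504-0.083999i ; Δ = -0.000001-0.000000i
  [-5]  conj(Y_{6,-5})(Ω₁) = -0.000060+0.000142i ; Y_{6,-5}(Ω₂) = +0.168843-0.320051i ; Δ = +0.000035+0.000043i
  [-4]  conj(Y_{6,-4})(Ω₁) = -0.001210-0.001685i ; Y_{6,-4}(Ω₂) = +0.384130+0.157161i ; Δ = -0.000200-0.000838i
  [-3]  conj(Y_{6,-3})(Ω₁) = +0.018960-0.001413i ; Y_{6,-3}(Ω₂) = -0.030110+0.100435i ; Δ = -0.000429+0.001947i
  [-2]  conj(Y_{6,-2})(Ω₁) = -0.053959+0.105177i ; Y_{6,-2}(Ω₂) = +0.301370+0.059266i ; Δ = -0.022495+0.028499i
  [-1]  conj(Y_{6,-1})(Ω₁) = -0.236802-0.387634i ; Y_{6,-1}(Ω₂) = -0.022525+0.231273i ; Δ = +0.094983-0.046035i
  [+0]  conj(Y_{6,0})(Ω₁) = +0.770168-0.000000i ; Y_{6,0}(Ω₂) = +0.250680+0.000000i ; Δ = +0.193065+0.000000i
  [+1]  conj(Y_{6,1})(Ω₁) = +0.236802-0.387634i ; Y_{6,1}(Ω₂) = +0.022525+0.231273i ; Δ = +0.094983+0.046035i
  [+2]  conj(Y_{6,2})(Ω₁) = -0.053959-0.105177i ; Y_{6,2}(Ω₂) = +0.301370-0.059266i ; Δ = -0.022495-0.028499i
  [+3]  conj(Y_{6,3})(Ω₁) = -0.018960-0.001413i ; Y_{6,3}(Ω₂) = +0.030110+0.100435i ; Δ = -0.000429-0.001947i
  [+4]  conj(Y_{6,4})(Ω₁) = -0.001210+0.001685i ; Y_{6,4}(Ω₂) = +0.384130-0.157161i ; Δ = -0.000200+0.000838i
  [+5]  conj(Y_{6,5})(Ω₁) = +0.000060+0.000142i ; Y_{6,5}(Ω₂) = -0.168843-0.320051i ; Δ = +0.000035-0.000043i
  [+6]  conj(Y_{6,6})(Ω₁) = +0.000007+0.000001i ; Y_{6,6}(Ω₂) = -0.127504+0.083999i ; Δ = -0.000001+0.000000i
Accumulated sum +0.336853+0.000000i; after 4π/(2l+1) scaling, +0.325616+0.000000i ⇒ P_6 = 0.325616

0.325616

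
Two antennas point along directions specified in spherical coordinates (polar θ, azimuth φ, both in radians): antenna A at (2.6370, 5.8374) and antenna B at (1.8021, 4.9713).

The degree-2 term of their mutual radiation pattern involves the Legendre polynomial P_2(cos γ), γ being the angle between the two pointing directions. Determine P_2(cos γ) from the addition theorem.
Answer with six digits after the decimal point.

Term-by-term m-sum for l=2 (normalisation 4π/5 = 2.513274):
  m=-2: 0.05671 - 0.07024j × -0.31799 + 0.18115j = -0.00531 + 0.03261j  (running Σ = -0.00531 + 0.03261j)
  m=-1: -0.29499 + 0.14097j × -0.04414 - 0.16664j = 0.03651 + 0.04294j  (running Σ = 0.03120 + 0.07555j)
  m=0: 0.40964 + 0.00000j × -0.26567 + 0.00000j = -0.10883 + 0.00000j  (running Σ = -0.07763 + 0.07555j)
  m=1: 0.29499 + 0.14097j × 0.04414 - 0.16664j = 0.03651 - 0.04294j  (running Σ = -0.04112 + 0.03261j)
  m=2: 0.05671 + 0.07024j × -0.31799 - 0.18115j = -0.00531 - 0.03261j  (running Σ = -0.04643 + 0.00000j)
Total Σ_m = -0.04643 + 0.00000j. Multiply by 2.513274: -0.11668 + 0.00000j. P_2(cos γ) = -0.116680

-0.116680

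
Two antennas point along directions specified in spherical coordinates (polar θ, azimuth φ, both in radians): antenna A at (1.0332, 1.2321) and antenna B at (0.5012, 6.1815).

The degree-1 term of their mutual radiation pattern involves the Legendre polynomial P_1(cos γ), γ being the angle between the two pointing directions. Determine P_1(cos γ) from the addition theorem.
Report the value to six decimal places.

Addition theorem: P_1(cos γ) = (4π/3) Σ_m Y*_{lm}(Ω₁) Y_{lm}(Ω₂), m = −1…1:
  term(m=-1) = (0.011567, 0.047886)   from Y*(Ω₁)=(0.098601, 0.279900), Y(Ω₂)=(0.165145, 0.016851)
  term(m=+0) = (0.107213, 0.000000)   from Y*(Ω₁)=(0.250200, -0.000000), Y(Ω₂)=(0.428508, 0.000000)
  term(m=+1) = (0.011567, -0.047886)   from Y*(Ω₁)=(-0.098601, 0.279900), Y(Ω₂)=(-0.165145, 0.016851)
Accumulated sum (0.130346, 0.000000); after 4π/(2l+1) scaling, (0.545993, 0.000000) ⇒ P_1 = 0.545993

0.545993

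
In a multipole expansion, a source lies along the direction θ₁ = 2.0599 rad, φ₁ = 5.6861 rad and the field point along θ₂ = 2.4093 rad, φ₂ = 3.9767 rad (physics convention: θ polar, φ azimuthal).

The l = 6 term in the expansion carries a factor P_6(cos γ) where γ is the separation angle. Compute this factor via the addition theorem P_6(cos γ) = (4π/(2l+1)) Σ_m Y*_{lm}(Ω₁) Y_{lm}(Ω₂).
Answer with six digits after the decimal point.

Term-by-term m-sum for l=6 (normalisation 4π/13 = 0.966644):
  m=-6: (-0.206730, 0.097557) × (0.012678, 0.041240) = (-0.006644, -0.007289)  (running Σ = (-0.006644, -0.007289))
  m=-5: (0.416333, 0.065551) × (-0.085020, 0.142853) = (-0.044761, 0.053901)  (running Σ = (-0.051405, 0.046613))
  m=-4: (-0.225712, -0.211648) × (-0.355213, 0.071575) = (0.095325, 0.059025)  (running Σ = (0.043920, 0.105637))
  m=-3: (-0.026325, -0.117467) × (-0.358979, -0.265200) = (-0.021702, 0.049149)  (running Σ = (0.022217, 0.154787))
  m=-2: (-0.127449, 0.322243) × (-0.016441, -0.164828) = (0.055210, 0.015709)  (running Σ = (0.077427, 0.170496))
  m=-1: (0.002022, -0.001375) × (-0.205950, 0.227515) = (-0.000104, 0.000743)  (running Σ = (0.077324, 0.171239))
  m=0: (0.337778, -0.000000) × (-0.266994, 0.000000) = (-0.090185, 0.000000)  (running Σ = (-0.012861, 0.171239))
  m=1: (-0.002022, -0.001375) × (0.205950, 0.227515) = (-0.000104, -0.000743)  (running Σ = (-0.012965, 0.170496))
  m=2: (-0.127449, -0.322243) × (-0.016441, 0.164828) = (0.055210, -0.015709)  (running Σ = (0.042245, 0.154787))
  m=3: (0.026325, -0.117467) × (0.358979, -0.265200) = (-0.021702, -0.049149)  (running Σ = (0.020543, 0.105637))
  m=4: (-0.225712, 0.211648) × (-0.355213, -0.071575) = (0.095325, -0.059025)  (running Σ = (0.115868, 0.046613))
  m=5: (-0.416333, 0.065551) × (0.085020, 0.142853) = (-0.044761, -0.053901)  (running Σ = (0.071107, -0.007289))
  m=6: (-0.206730, -0.097557) × (0.012678, -0.041240) = (-0.006644, 0.007289)  (running Σ = (0.064463, -0.000000))
Accumulated sum (0.064463, -0.000000); after 4π/(2l+1) scaling, (0.062312, -0.000000) ⇒ P_6 = 0.062312

0.062312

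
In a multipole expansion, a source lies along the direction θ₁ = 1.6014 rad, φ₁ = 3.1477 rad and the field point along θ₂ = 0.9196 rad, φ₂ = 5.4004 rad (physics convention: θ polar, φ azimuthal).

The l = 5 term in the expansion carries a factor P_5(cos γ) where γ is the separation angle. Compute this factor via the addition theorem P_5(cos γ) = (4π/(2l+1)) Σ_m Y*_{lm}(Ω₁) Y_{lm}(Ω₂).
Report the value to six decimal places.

-0.045016

Expand P_5 via completeness: Σ_{m} conj(Y_{5,m}) at Ω₁ times Y_{5,m} at Ω₂ —
  m=-5: -0.46283 - 0.01414j × -0.04344 - 0.14120j = 0.01811 + 0.06596j  (running Σ = 0.01811 + 0.06596j)
  m=-4: -0.04481 - 0.00109j × -0.32934 - 0.13520j = 0.01461 + 0.00642j  (running Σ = 0.03272 + 0.07238j)
  m=-3: 0.34249 + 0.00628j × -0.35363 + 0.19010j = -0.12231 + 0.06289j  (running Σ = -0.08959 + 0.13527j)
  m=-2: 0.05166 + 0.00063j × -0.01286 + 0.06517j = -0.00071 + 0.00336j  (running Σ = -0.09029 + 0.13863j)
  m=-1: -0.31594 - 0.00193j × -0.21174 - 0.25759j = 0.06640 + 0.08179j  (running Σ = -0.02390 + 0.22042j)
  m=0: -0.05344 + 0.00000j × -0.15696 + 0.00000j = 0.00839 + 0.00000j  (running Σ = -0.01551 + 0.22042j)
  m=1: 0.31594 - 0.00193j × 0.21174 - 0.25759j = 0.06640 - 0.08179j  (running Σ = 0.05089 + 0.13863j)
  m=2: 0.05166 - 0.00063j × -0.01286 - 0.06517j = -0.00071 - 0.00336j  (running Σ = 0.05018 + 0.13527j)
  m=3: -0.34249 + 0.00628j × 0.35363 + 0.19010j = -0.12231 - 0.06289j  (running Σ = -0.07212 + 0.07238j)
  m=4: -0.04481 + 0.00109j × -0.32934 + 0.13520j = 0.01461 - 0.00642j  (running Σ = -0.05751 + 0.06596j)
  m=5: 0.46283 - 0.01414j × 0.04344 - 0.14120j = 0.01811 - 0.06596j  (running Σ = -0.03940 + 0.00000j)
Σ over m = -0.03940 + 0.00000j; ×(4π/11) → -0.04502 + 0.00000j. Real part: -0.045016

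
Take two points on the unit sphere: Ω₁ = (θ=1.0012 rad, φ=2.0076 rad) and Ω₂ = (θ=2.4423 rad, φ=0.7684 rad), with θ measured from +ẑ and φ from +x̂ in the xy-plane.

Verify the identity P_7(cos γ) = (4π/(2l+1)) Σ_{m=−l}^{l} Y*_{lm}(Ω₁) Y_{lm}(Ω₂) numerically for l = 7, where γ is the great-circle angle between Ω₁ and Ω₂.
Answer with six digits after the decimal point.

Addition theorem: P_7(cos γ) = (4π/15) Σ_m Y*_{lm}(Ω₁) Y_{lm}(Ω₂), m = −7…7:
  m=-7: Y*=0.01260 + 0.14965j  Y=0.01415 + 0.01799j  product -0.00251 + 0.00234j
  m=-6: Y*=0.31215 - 0.17905j  Y=0.01037 - 0.10131j  product -0.01490 - 0.03348j
  m=-5: Y*=-0.35341 - 0.24870j  Y=-0.20502 + 0.17283j  product 0.11544 - 0.01009j
  m=-4: Y*=-0.02728 + 0.15301j  Y=0.44378 + 0.03022j  product -0.01673 + 0.06708j
  m=-3: Y*=-0.26172 + 0.06973j  Y=-0.26489 - 0.29339j  product 0.08979 + 0.05831j
  m=-2: Y*=0.18811 + 0.22461j  Y=0.00063 - 0.01848j  product 0.00427 - 0.00334j
  m=-1: Y*=-0.06705 + 0.14362j  Y=-0.28209 + 0.27266j  product -0.02024 - 0.05879j
  m=+0: Y*=0.31482 + 0.00000j  Y=0.10651 + 0.00000j  product 0.03353 + 0.00000j
  m=+1: Y*=0.06705 + 0.14362j  Y=0.28209 + 0.27266j  product -0.02024 + 0.05879j
  m=+2: Y*=0.18811 - 0.22461j  Y=0.00063 + 0.01848j  product 0.00427 + 0.00334j
  m=+3: Y*=0.26172 + 0.06973j  Y=0.26489 - 0.29339j  product 0.08979 - 0.05831j
  m=+4: Y*=-0.02728 - 0.15301j  Y=0.44378 - 0.03022j  product -0.01673 - 0.06708j
  m=+5: Y*=0.35341 - 0.24870j  Y=0.20502 + 0.17283j  product 0.11544 + 0.01009j
  m=+6: Y*=0.31215 + 0.17905j  Y=0.01037 + 0.10131j  product -0.01490 + 0.03348j
  m=+7: Y*=-0.01260 + 0.14965j  Y=-0.01415 + 0.01799j  product -0.00251 - 0.00234j
Accumulated sum 0.34374 + 0.00000j; after 4π/(2l+1) scaling, 0.28797 + 0.00000j ⇒ P_7 = 0.287970

0.287970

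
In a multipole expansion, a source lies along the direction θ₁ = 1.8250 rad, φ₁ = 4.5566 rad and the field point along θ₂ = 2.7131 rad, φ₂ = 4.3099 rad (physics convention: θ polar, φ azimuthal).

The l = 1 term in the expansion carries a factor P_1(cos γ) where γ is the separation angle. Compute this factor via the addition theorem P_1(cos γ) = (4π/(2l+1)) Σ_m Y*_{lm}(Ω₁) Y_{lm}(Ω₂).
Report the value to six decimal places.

0.618712

Term-by-term m-sum for l=1 (normalisation 4π/3 = 4.188790):
  m=-1: Y*=-0.05188 - 0.33034j  Y=-0.05623 + 0.13208j  product 0.04655 + 0.01172j
  m=+0: Y*=-0.12287 + 0.00000j  Y=-0.44443 + 0.00000j  product 0.05461 + 0.00000j
  m=+1: Y*=0.05188 - 0.33034j  Y=0.05623 + 0.13208j  product 0.04655 - 0.01172j
Σ over m = 0.14771 + 0.00000j; ×(4π/3) → 0.61871 + 0.00000j. Real part: 0.618712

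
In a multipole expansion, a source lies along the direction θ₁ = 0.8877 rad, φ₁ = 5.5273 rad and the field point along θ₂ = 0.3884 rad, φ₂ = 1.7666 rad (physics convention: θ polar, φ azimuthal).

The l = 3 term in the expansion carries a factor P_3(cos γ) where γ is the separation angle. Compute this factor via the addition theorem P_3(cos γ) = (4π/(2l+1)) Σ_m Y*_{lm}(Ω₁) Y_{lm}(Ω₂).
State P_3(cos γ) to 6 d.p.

Expand P_3 via completeness: Σ_{m} conj(Y_{3,m}) at Ω₁ times Y_{3,m} at Ω₂ —
  m=-3: -0.12495 - 0.14929j × 0.01256 + 0.01886j = 0.00125 - 0.00423j  (running Σ = 0.00125 - 0.00423j)
  m=-2: 0.02289 - 0.38739j × -0.12539 + 0.05178j = 0.01719 + 0.04976j  (running Σ = 0.01843 + 0.04553j)
  m=-1: 0.18095 - 0.17057j × -0.07817 - 0.39412j = -0.08137 - 0.05798j  (running Σ = -0.06294 - 0.01245j)
  m=0: -0.23742 + 0.00000j × 0.44309 + 0.00000j = -0.10520 + 0.00000j  (running Σ = -0.16814 - 0.01245j)
  m=1: -0.18095 - 0.17057j × 0.07817 - 0.39412j = -0.08137 + 0.05798j  (running Σ = -0.24951 + 0.04553j)
  m=2: 0.02289 + 0.38739j × -0.12539 - 0.05178j = 0.01719 - 0.04976j  (running Σ = -0.23232 - 0.00423j)
  m=3: 0.12495 - 0.14929j × -0.01256 + 0.01886j = 0.00125 + 0.00423j  (running Σ = -0.23107 + 0.00000j)
Σ over m = -0.23107 + 0.00000j; ×(4π/7) → -0.41482 + 0.00000j. Real part: -0.414821

-0.414821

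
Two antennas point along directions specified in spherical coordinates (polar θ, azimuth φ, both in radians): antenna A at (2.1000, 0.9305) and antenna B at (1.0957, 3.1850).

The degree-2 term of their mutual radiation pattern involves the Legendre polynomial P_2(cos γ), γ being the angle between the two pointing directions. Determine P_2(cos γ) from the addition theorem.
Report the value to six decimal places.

0.268560

Addition theorem: P_2(cos γ) = (4π/5) Σ_m Y*_{lm}(Ω₁) Y_{lm}(Ω₂), m = −2…2:
  term(m=-2) = -0.017758+0.086104i   from Y*(Ω₁)=-0.082360+0.275789i, Y(Ω₂)=+0.304301-0.026484i
  term(m=-1) = +0.066828+0.082017i   from Y*(Ω₁)=-0.201136-0.269980i, Y(Ω₂)=-0.313949+0.013636i
  term(m=+0) = +0.008717+0.000000i   from Y*(Ω₁)=-0.074240-0.000000i, Y(Ω₂)=-0.117417+0.000000i
  term(m=+1) = +0.066828-0.082017i   from Y*(Ω₁)=+0.201136-0.269980i, Y(Ω₂)=+0.313949+0.013636i
  term(m=+2) = -0.017758-0.086104i   from Y*(Ω₁)=-0.082360-0.275789i, Y(Ω₂)=+0.304301+0.026484i
Total Σ_m = +0.106857+0.000000i. Multiply by 2.513274: +0.268560+0.000000i. P_2(cos γ) = 0.268560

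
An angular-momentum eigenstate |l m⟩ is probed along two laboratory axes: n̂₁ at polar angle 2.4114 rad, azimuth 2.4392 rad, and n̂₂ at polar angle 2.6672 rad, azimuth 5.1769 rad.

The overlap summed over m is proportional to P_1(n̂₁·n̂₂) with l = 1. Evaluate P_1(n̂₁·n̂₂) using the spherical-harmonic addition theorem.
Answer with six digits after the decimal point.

0.382596

Addition theorem: P_1(cos γ) = (4π/3) Σ_m Y*_{lm}(Ω₁) Y_{lm}(Ω₂), m = −1…1:
  [-1]  conj(Y_{1,-1})(Ω₁) = (-0.175902, 0.148881) ; Y_{1,-1}(Ω₂) = (0.070702, 0.141099) ; Δ = (-0.033443, -0.014293)
  [+0]  conj(Y_{1,0})(Ω₁) = (-0.364031, -0.000000) ; Y_{1,0}(Ω₂) = (-0.434646, 0.000000) ; Δ = (0.158225, 0.000000)
  [+1]  conj(Y_{1,1})(Ω₁) = (0.175902, 0.148881) ; Y_{1,1}(Ω₂) = (-0.070702, 0.141099) ; Δ = (-0.033443, 0.014293)
Accumulated sum (0.091338, 0.000000); after 4π/(2l+1) scaling, (0.382596, 0.000000) ⇒ P_1 = 0.382596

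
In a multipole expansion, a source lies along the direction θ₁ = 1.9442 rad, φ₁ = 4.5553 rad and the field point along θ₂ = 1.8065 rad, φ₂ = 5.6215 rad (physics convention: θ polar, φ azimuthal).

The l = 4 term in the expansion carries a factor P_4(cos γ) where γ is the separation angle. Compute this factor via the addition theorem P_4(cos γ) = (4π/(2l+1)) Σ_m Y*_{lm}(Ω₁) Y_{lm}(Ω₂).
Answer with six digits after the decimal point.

-0.323236

Term-by-term m-sum for l=4 (normalisation 4π/9 = 1.396263):
  m=-4: +0.269067-0.195504i × -0.348128+0.187862i = -0.056942+0.118608i  (running Σ = -0.056942+0.118608i)
  m=-3: -0.167331-0.328383i × +0.108162-0.245988i = -0.098877+0.005643i  (running Σ = -0.155819+0.124251i)
  m=-2: +0.018897-0.006140i × -0.047890-0.189587i = -0.002069-0.003289i  (running Σ = -0.157888+0.120962i)
  m=-1: -0.051998-0.328285i × +0.221905+0.172822i = +0.045196-0.081834i  (running Σ = -0.112692+0.039127i)
  m=0: -0.039386-0.000000i × +0.155298+0.000000i = -0.006117-0.000000i  (running Σ = -0.118809+0.039127i)
  m=1: +0.051998-0.328285i × -0.221905+0.172822i = +0.045196+0.081834i  (running Σ = -0.073613+0.120962i)
  m=2: +0.018897+0.006140i × -0.047890+0.189587i = -0.002069+0.003289i  (running Σ = -0.075682+0.124251i)
  m=3: +0.167331-0.328383i × -0.108162-0.245988i = -0.098877-0.005643i  (running Σ = -0.174559+0.118608i)
  m=4: +0.269067+0.195504i × -0.348128-0.187862i = -0.056942-0.118608i  (running Σ = -0.231501+0.000000i)
Accumulated sum -0.231501+0.000000i; after 4π/(2l+1) scaling, -0.323236+0.000000i ⇒ P_4 = -0.323236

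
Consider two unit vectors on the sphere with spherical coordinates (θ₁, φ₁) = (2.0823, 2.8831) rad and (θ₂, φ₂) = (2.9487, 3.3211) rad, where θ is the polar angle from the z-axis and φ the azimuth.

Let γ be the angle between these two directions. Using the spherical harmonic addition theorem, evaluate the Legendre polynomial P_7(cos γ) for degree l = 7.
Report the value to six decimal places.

0.300255

Term-by-term m-sum for l=7 (normalisation 4π/15 = 0.837758):
  m=-7: Y*=0.04532 + 0.18628j  Y=-0.00000 + 0.00000j  product -0.00000 - 0.00000j
  m=-6: Y*=-0.00799 + 0.40258j  Y=-0.00004 + 0.00008j  product -0.00003 - 0.00002j
  m=-5: Y*=-0.10750 + 0.37619j  Y=-0.00068 + 0.00086j  product -0.00025 - 0.00035j
  m=-4: Y*=-0.01219 + 0.02049j  Y=-0.00698 + 0.00609j  product -0.00004 - 0.00022j
  m=-3: Y*=0.24119 - 0.23645j  Y=-0.04825 + 0.02882j  product -0.00482 + 0.01836j
  m=-2: Y*=0.15930 - 0.09057j  Y=-0.22044 + 0.08273j  product -0.02762 + 0.03314j
  m=-1: Y*=-0.26008 + 0.06877j  Y=-0.59243 + 0.10750j  product 0.14669 - 0.06870j
  m=+0: Y*=-0.22030 + 0.00000j  Y=-0.59265 + 0.00000j  product 0.13056 + 0.00000j
  m=+1: Y*=0.26008 + 0.06877j  Y=0.59243 + 0.10750j  product 0.14669 + 0.06870j
  m=+2: Y*=0.15930 + 0.09057j  Y=-0.22044 - 0.08273j  product -0.02762 - 0.03314j
  m=+3: Y*=-0.24119 - 0.23645j  Y=0.04825 + 0.02882j  product -0.00482 - 0.01836j
  m=+4: Y*=-0.01219 - 0.02049j  Y=-0.00698 - 0.00609j  product -0.00004 + 0.00022j
  m=+5: Y*=0.10750 + 0.37619j  Y=0.00068 + 0.00086j  product -0.00025 + 0.00035j
  m=+6: Y*=-0.00799 - 0.40258j  Y=-0.00004 - 0.00008j  product -0.00003 + 0.00002j
  m=+7: Y*=-0.04532 + 0.18628j  Y=0.00000 + 0.00000j  product -0.00000 + 0.00000j
Σ over m = 0.35840 + 0.00000j; ×(4π/15) → 0.30026 + 0.00000j. Real part: 0.300255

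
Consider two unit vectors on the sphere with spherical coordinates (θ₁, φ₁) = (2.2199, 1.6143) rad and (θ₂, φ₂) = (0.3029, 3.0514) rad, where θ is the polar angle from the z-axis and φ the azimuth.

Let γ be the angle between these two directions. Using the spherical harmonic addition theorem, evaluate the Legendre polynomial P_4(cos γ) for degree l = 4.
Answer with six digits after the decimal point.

Expand P_4 via completeness: Σ_{m} conj(Y_{4,m}) at Ω₁ times Y_{4,m} at Ω₂ —
  term(m=-4) = +0.000537+0.000318i   from Y*(Ω₁)=+0.175531+0.030857i, Y(Ω₂)=+0.003278+0.001237i
  term(m=-3) = +0.004735-0.011166i   from Y*(Ω₁)=-0.049779+0.379246i, Y(Ω₂)=-0.030554-0.008475i
  term(m=-2) = -0.051046-0.013984i   from Y*(Ω₁)=-0.329440-0.028736i, Y(Ω₂)=+0.157453+0.028714i
  term(m=-1) = +0.006109-0.045424i   from Y*(Ω₁)=-0.004382+0.100663i, Y(Ω₂)=-0.453030-0.040971i
  term(m=+0) = -0.173643-0.000000i   from Y*(Ω₁)=-0.347912-0.000000i, Y(Ω₂)=+0.499099+0.000000i
  term(m=+1) = +0.006109+0.045424i   from Y*(Ω₁)=+0.004382+0.100663i, Y(Ω₂)=+0.453030-0.040971i
  term(m=+2) = -0.051046+0.013984i   from Y*(Ω₁)=-0.329440+0.028736i, Y(Ω₂)=+0.157453-0.028714i
  term(m=+3) = +0.004735+0.011166i   from Y*(Ω₁)=+0.049779+0.379246i, Y(Ω₂)=+0.030554-0.008475i
  term(m=+4) = +0.000537-0.000318i   from Y*(Ω₁)=+0.175531-0.030857i, Y(Ω₂)=+0.003278-0.001237i
Total Σ_m = -0.252971-0.000000i. Multiply by 1.396263: -0.353214-0.000000i. P_4(cos γ) = -0.353214

-0.353214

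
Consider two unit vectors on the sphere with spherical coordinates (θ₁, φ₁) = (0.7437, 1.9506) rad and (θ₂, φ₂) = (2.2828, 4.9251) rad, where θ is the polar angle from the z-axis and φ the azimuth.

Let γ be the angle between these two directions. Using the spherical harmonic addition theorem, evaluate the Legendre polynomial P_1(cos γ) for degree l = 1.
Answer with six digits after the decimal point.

Term-by-term m-sum for l=1 (normalisation 4π/3 = 4.188790):
  [-1]  conj(Y_{1,-1})(Ω₁) = (-0.086717, 0.217236) ; Y_{1,-1}(Ω₂) = (0.055218, 0.255663) ; Δ = (-0.060328, -0.010175)
  [+0]  conj(Y_{1,0})(Ω₁) = (0.359596, -0.000000) ; Y_{1,0}(Ω₂) = (-0.319229, 0.000000) ; Δ = (-0.114794, 0.000000)
  [+1]  conj(Y_{1,1})(Ω₁) = (0.086717, 0.217236) ; Y_{1,1}(Ω₂) = (-0.055218, 0.255663) ; Δ = (-0.060328, 0.010175)
Total Σ_m = (-0.235449, 0.000000). Multiply by 4.188790: (-0.986246, 0.000000). P_1(cos γ) = -0.986246

-0.986246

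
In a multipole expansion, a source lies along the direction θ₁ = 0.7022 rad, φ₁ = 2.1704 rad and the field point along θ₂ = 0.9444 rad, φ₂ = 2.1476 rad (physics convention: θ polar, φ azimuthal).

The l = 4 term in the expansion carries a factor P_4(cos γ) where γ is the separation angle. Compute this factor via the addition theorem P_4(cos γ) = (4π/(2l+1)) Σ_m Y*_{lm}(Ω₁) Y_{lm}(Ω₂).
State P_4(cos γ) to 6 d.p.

0.725676

Term-by-term m-sum for l=4 (normalisation 4π/9 = 1.396263):
  term(m=-4) = 0.01462 + 0.00134j   from Y*(Ω₁)=-0.05671 + 0.05211j, Y(Ω₂)=-0.12804 - 0.14124j
  term(m=-3) = 0.10023 + 0.00687j   from Y*(Ω₁)=0.25082 + 0.05820j, Y(Ω₂)=0.38520 - 0.06201j
  term(m=-2) = 0.13251 + 0.00605j   from Y*(Ω₁)=-0.15606 - 0.40046j, Y(Ω₂)=-0.12505 + 0.28215j
  term(m=-1) = -0.03363 - 0.00077j   from Y*(Ω₁)=-0.14213 + 0.20793j, Y(Ω₂)=0.07283 + 0.11193j
  term(m=+0) = 0.09227 + 0.00000j   from Y*(Ω₁)=-0.27461 + 0.00000j, Y(Ω₂)=-0.33600 + 0.00000j
  term(m=+1) = -0.03363 + 0.00077j   from Y*(Ω₁)=0.14213 + 0.20793j, Y(Ω₂)=-0.07283 + 0.11193j
  term(m=+2) = 0.13251 - 0.00605j   from Y*(Ω₁)=-0.15606 + 0.40046j, Y(Ω₂)=-0.12505 - 0.28215j
  term(m=+3) = 0.10023 - 0.00687j   from Y*(Ω₁)=-0.25082 + 0.05820j, Y(Ω₂)=-0.38520 - 0.06201j
  term(m=+4) = 0.01462 - 0.00134j   from Y*(Ω₁)=-0.05671 - 0.05211j, Y(Ω₂)=-0.12804 + 0.14124j
Accumulated sum 0.51973 - 0.00000j; after 4π/(2l+1) scaling, 0.72568 - 0.00000j ⇒ P_4 = 0.725676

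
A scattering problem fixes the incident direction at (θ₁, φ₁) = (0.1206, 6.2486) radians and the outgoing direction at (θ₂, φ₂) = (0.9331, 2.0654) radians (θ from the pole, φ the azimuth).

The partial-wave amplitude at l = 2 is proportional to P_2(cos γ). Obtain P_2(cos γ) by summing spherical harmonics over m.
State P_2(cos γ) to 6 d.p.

Expand P_2 via completeness: Σ_{m} conj(Y_{2,m}) at Ω₁ times Y_{2,m} at Ω₂ —
  m=-2: Y*=0.00558 - 0.00039j  Y=-0.13699 + 0.20837j  product -0.00068 + 0.00122j
  m=-1: Y*=0.09221 - 0.00319j  Y=-0.17542 - 0.32526j  product -0.01721 - 0.02943j
  m=+0: Y*=0.61709 + 0.00000j  Y=0.01997 + 0.00000j  product 0.01232 + 0.00000j
  m=+1: Y*=-0.09221 - 0.00319j  Y=0.17542 - 0.32526j  product -0.01721 + 0.02943j
  m=+2: Y*=0.00558 + 0.00039j  Y=-0.13699 - 0.20837j  product -0.00068 - 0.00122j
Total Σ_m = -0.02347 + 0.00000j. Multiply by 2.513274: -0.05899 + 0.00000j. P_2(cos γ) = -0.058992

-0.058992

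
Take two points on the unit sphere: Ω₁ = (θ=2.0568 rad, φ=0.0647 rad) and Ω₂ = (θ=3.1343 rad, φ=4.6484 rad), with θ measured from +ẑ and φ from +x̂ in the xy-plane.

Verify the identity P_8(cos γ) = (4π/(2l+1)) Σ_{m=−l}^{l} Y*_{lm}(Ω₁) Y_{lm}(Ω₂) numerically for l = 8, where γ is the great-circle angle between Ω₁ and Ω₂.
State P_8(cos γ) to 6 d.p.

-0.159709

Term-by-term m-sum for l=8 (normalisation 4π/17 = 0.739198):
  m=-8: Y*=0.16735 + 0.09529j  Y=0.00000 + 0.00000j  product 0.00000 + 0.00000j
  m=-7: Y*=-0.36590 - 0.17806j  Y=-0.00000 + 0.00000j  product 0.00000 - 0.00000j
  m=-6: Y*=0.37840 + 0.15475j  Y=-0.00000 - 0.00000j  product -0.00000 - 0.00000j
  m=-5: Y*=-0.05307 - 0.01779j  Y=0.00000 - 0.00000j  product -0.00000 + 0.00000j
  m=-4: Y*=-0.31553 - 0.08353j  Y=0.00000 + 0.00000j  product -0.00000 - 0.00000j
  m=-3: Y*=0.22587 + 0.04440j  Y=-0.00000 + 0.00001j  product -0.00000 + 0.00000j
  m=-2: Y*=0.21955 + 0.02857j  Y=-0.00054 - 0.00007j  product -0.00012 - 0.00003j
  m=-1: Y*=-0.27885 - 0.01807j  Y=0.00230 - 0.03590j  product -0.00129 + 0.00997j
  m=+0: Y*=-0.18351 + 0.00000j  Y=1.16199 + 0.00000j  product -0.21324 + 0.00000j
  m=+1: Y*=0.27885 - 0.01807j  Y=-0.00230 - 0.03590j  product -0.00129 - 0.00997j
  m=+2: Y*=0.21955 - 0.02857j  Y=-0.00054 + 0.00007j  product -0.00012 + 0.00003j
  m=+3: Y*=-0.22587 + 0.04440j  Y=0.00000 + 0.00001j  product -0.00000 - 0.00000j
  m=+4: Y*=-0.31553 + 0.08353j  Y=0.00000 - 0.00000j  product -0.00000 + 0.00000j
  m=+5: Y*=0.05307 - 0.01779j  Y=-0.00000 - 0.00000j  product -0.00000 - 0.00000j
  m=+6: Y*=0.37840 - 0.15475j  Y=-0.00000 + 0.00000j  product -0.00000 + 0.00000j
  m=+7: Y*=0.36590 - 0.17806j  Y=0.00000 + 0.00000j  product 0.00000 + 0.00000j
  m=+8: Y*=0.16735 - 0.09529j  Y=0.00000 - 0.00000j  product 0.00000 - 0.00000j
Total Σ_m = -0.21606 - 0.00000j. Multiply by 0.739198: -0.15971 - 0.00000j. P_8(cos γ) = -0.159709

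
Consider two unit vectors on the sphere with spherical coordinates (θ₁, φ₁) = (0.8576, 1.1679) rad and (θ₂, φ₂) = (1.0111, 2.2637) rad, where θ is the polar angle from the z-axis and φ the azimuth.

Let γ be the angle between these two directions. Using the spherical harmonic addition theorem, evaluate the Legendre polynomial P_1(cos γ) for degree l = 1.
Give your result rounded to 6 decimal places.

0.640459

Term-by-term m-sum for l=1 (normalisation 4π/3 = 4.188790):
  m=-1: (0.102447, 0.240367) × (-0.187019, -0.225261) = (0.034986, -0.068030)  (running Σ = (0.034986, -0.068030))
  m=0: (0.319670, -0.000000) × (0.259413, 0.000000) = (0.082927, 0.000000)  (running Σ = (0.117913, -0.068030))
  m=1: (-0.102447, 0.240367) × (0.187019, -0.225261) = (0.034986, 0.068030)  (running Σ = (0.152898, 0.000000))
Total Σ_m = (0.152898, 0.000000). Multiply by 4.188790: (0.640459, 0.000000). P_1(cos γ) = 0.640459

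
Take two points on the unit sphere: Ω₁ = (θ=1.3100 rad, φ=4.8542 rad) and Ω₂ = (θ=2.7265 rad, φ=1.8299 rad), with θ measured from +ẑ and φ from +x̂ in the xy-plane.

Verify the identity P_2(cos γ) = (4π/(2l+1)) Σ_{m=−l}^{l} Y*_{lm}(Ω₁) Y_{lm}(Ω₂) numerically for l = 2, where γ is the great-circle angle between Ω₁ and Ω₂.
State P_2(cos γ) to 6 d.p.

Expand P_2 via completeness: Σ_{m} conj(Y_{2,m}) at Ω₁ times Y_{2,m} at Ω₂ —
  m=-2: -0.34619 - 0.10091j × -0.05457 + 0.03112j = 0.02203 - 0.00527j  (running Σ = 0.02203 - 0.00527j)
  m=-1: 0.02720 - 0.19053j × 0.07304 + 0.27558j = 0.05449 - 0.00642j  (running Σ = 0.07653 - 0.01169j)
  m=0: -0.25248 + 0.00000j × 0.47691 + 0.00000j = -0.12041 + 0.00000j  (running Σ = -0.04389 - 0.01169j)
  m=1: -0.02720 - 0.19053j × -0.07304 + 0.27558j = 0.05449 + 0.00642j  (running Σ = 0.01061 - 0.00527j)
  m=2: -0.34619 + 0.10091j × -0.05457 - 0.03112j = 0.02203 + 0.00527j  (running Σ = 0.03264 + 0.00000j)
Accumulated sum 0.03264 + 0.00000j; after 4π/(2l+1) scaling, 0.08203 + 0.00000j ⇒ P_2 = 0.082033

0.082033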